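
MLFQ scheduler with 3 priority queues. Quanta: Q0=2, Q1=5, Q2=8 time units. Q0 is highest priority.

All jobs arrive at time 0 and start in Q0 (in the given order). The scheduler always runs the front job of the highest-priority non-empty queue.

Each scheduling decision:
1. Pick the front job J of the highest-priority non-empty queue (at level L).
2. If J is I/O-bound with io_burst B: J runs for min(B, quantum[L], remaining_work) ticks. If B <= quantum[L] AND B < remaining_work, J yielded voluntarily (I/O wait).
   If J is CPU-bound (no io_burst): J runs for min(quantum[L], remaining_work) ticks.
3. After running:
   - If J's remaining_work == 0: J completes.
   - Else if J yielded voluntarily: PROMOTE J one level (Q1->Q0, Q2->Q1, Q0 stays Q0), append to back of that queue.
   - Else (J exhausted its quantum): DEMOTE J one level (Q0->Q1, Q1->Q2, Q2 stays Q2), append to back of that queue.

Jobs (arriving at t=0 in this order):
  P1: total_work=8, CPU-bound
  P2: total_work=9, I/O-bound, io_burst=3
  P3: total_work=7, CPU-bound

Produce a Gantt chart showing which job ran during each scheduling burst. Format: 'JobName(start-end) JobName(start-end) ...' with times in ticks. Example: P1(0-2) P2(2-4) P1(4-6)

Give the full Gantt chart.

t=0-2: P1@Q0 runs 2, rem=6, quantum used, demote→Q1. Q0=[P2,P3] Q1=[P1] Q2=[]
t=2-4: P2@Q0 runs 2, rem=7, quantum used, demote→Q1. Q0=[P3] Q1=[P1,P2] Q2=[]
t=4-6: P3@Q0 runs 2, rem=5, quantum used, demote→Q1. Q0=[] Q1=[P1,P2,P3] Q2=[]
t=6-11: P1@Q1 runs 5, rem=1, quantum used, demote→Q2. Q0=[] Q1=[P2,P3] Q2=[P1]
t=11-14: P2@Q1 runs 3, rem=4, I/O yield, promote→Q0. Q0=[P2] Q1=[P3] Q2=[P1]
t=14-16: P2@Q0 runs 2, rem=2, quantum used, demote→Q1. Q0=[] Q1=[P3,P2] Q2=[P1]
t=16-21: P3@Q1 runs 5, rem=0, completes. Q0=[] Q1=[P2] Q2=[P1]
t=21-23: P2@Q1 runs 2, rem=0, completes. Q0=[] Q1=[] Q2=[P1]
t=23-24: P1@Q2 runs 1, rem=0, completes. Q0=[] Q1=[] Q2=[]

Answer: P1(0-2) P2(2-4) P3(4-6) P1(6-11) P2(11-14) P2(14-16) P3(16-21) P2(21-23) P1(23-24)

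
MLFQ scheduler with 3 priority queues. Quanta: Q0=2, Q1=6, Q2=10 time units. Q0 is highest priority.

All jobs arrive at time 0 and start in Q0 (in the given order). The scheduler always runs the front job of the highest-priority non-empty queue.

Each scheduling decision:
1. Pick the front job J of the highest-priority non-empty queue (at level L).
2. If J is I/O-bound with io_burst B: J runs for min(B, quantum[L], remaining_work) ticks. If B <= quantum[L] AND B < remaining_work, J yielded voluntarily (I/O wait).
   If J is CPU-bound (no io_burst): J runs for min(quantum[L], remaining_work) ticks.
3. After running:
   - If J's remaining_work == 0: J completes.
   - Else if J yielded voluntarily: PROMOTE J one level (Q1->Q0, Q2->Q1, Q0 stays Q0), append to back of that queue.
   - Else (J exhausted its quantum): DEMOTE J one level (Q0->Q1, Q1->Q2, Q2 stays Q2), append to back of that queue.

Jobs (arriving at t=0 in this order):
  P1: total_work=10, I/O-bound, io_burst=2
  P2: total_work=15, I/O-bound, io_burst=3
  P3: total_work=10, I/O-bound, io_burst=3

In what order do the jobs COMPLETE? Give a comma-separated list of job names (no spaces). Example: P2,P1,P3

t=0-2: P1@Q0 runs 2, rem=8, I/O yield, promote→Q0. Q0=[P2,P3,P1] Q1=[] Q2=[]
t=2-4: P2@Q0 runs 2, rem=13, quantum used, demote→Q1. Q0=[P3,P1] Q1=[P2] Q2=[]
t=4-6: P3@Q0 runs 2, rem=8, quantum used, demote→Q1. Q0=[P1] Q1=[P2,P3] Q2=[]
t=6-8: P1@Q0 runs 2, rem=6, I/O yield, promote→Q0. Q0=[P1] Q1=[P2,P3] Q2=[]
t=8-10: P1@Q0 runs 2, rem=4, I/O yield, promote→Q0. Q0=[P1] Q1=[P2,P3] Q2=[]
t=10-12: P1@Q0 runs 2, rem=2, I/O yield, promote→Q0. Q0=[P1] Q1=[P2,P3] Q2=[]
t=12-14: P1@Q0 runs 2, rem=0, completes. Q0=[] Q1=[P2,P3] Q2=[]
t=14-17: P2@Q1 runs 3, rem=10, I/O yield, promote→Q0. Q0=[P2] Q1=[P3] Q2=[]
t=17-19: P2@Q0 runs 2, rem=8, quantum used, demote→Q1. Q0=[] Q1=[P3,P2] Q2=[]
t=19-22: P3@Q1 runs 3, rem=5, I/O yield, promote→Q0. Q0=[P3] Q1=[P2] Q2=[]
t=22-24: P3@Q0 runs 2, rem=3, quantum used, demote→Q1. Q0=[] Q1=[P2,P3] Q2=[]
t=24-27: P2@Q1 runs 3, rem=5, I/O yield, promote→Q0. Q0=[P2] Q1=[P3] Q2=[]
t=27-29: P2@Q0 runs 2, rem=3, quantum used, demote→Q1. Q0=[] Q1=[P3,P2] Q2=[]
t=29-32: P3@Q1 runs 3, rem=0, completes. Q0=[] Q1=[P2] Q2=[]
t=32-35: P2@Q1 runs 3, rem=0, completes. Q0=[] Q1=[] Q2=[]

Answer: P1,P3,P2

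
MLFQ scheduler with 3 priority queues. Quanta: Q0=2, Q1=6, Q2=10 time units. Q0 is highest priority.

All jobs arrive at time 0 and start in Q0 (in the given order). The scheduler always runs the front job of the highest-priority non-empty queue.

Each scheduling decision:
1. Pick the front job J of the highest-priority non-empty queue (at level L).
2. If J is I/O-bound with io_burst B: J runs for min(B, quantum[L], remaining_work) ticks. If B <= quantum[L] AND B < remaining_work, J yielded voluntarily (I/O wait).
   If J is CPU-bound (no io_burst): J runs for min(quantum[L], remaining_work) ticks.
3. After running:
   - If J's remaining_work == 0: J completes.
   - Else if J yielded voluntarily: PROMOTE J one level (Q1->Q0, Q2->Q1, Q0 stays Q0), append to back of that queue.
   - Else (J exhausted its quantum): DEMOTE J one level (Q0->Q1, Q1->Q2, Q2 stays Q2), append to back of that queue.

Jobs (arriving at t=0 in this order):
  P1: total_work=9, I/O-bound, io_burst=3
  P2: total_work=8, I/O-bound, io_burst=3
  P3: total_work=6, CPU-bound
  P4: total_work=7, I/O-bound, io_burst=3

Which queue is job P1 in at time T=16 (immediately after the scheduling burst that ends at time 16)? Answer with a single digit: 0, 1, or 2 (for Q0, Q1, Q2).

t=0-2: P1@Q0 runs 2, rem=7, quantum used, demote→Q1. Q0=[P2,P3,P4] Q1=[P1] Q2=[]
t=2-4: P2@Q0 runs 2, rem=6, quantum used, demote→Q1. Q0=[P3,P4] Q1=[P1,P2] Q2=[]
t=4-6: P3@Q0 runs 2, rem=4, quantum used, demote→Q1. Q0=[P4] Q1=[P1,P2,P3] Q2=[]
t=6-8: P4@Q0 runs 2, rem=5, quantum used, demote→Q1. Q0=[] Q1=[P1,P2,P3,P4] Q2=[]
t=8-11: P1@Q1 runs 3, rem=4, I/O yield, promote→Q0. Q0=[P1] Q1=[P2,P3,P4] Q2=[]
t=11-13: P1@Q0 runs 2, rem=2, quantum used, demote→Q1. Q0=[] Q1=[P2,P3,P4,P1] Q2=[]
t=13-16: P2@Q1 runs 3, rem=3, I/O yield, promote→Q0. Q0=[P2] Q1=[P3,P4,P1] Q2=[]
t=16-18: P2@Q0 runs 2, rem=1, quantum used, demote→Q1. Q0=[] Q1=[P3,P4,P1,P2] Q2=[]
t=18-22: P3@Q1 runs 4, rem=0, completes. Q0=[] Q1=[P4,P1,P2] Q2=[]
t=22-25: P4@Q1 runs 3, rem=2, I/O yield, promote→Q0. Q0=[P4] Q1=[P1,P2] Q2=[]
t=25-27: P4@Q0 runs 2, rem=0, completes. Q0=[] Q1=[P1,P2] Q2=[]
t=27-29: P1@Q1 runs 2, rem=0, completes. Q0=[] Q1=[P2] Q2=[]
t=29-30: P2@Q1 runs 1, rem=0, completes. Q0=[] Q1=[] Q2=[]

Answer: 1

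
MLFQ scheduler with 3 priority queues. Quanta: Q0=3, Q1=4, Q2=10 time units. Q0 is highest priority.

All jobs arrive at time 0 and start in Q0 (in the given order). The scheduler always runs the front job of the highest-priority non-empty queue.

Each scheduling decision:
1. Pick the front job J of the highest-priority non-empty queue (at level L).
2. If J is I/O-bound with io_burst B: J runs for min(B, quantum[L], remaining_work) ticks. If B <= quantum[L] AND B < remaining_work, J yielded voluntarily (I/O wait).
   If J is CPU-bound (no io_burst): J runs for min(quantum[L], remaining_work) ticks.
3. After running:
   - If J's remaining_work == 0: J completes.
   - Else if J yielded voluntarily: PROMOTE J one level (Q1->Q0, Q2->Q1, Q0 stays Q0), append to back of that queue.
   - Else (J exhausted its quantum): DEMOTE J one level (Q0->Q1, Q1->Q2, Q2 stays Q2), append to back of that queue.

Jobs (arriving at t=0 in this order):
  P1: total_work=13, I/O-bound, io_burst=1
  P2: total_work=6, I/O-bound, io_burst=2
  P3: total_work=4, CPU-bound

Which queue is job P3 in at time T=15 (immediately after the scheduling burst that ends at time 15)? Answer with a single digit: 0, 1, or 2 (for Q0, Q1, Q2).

t=0-1: P1@Q0 runs 1, rem=12, I/O yield, promote→Q0. Q0=[P2,P3,P1] Q1=[] Q2=[]
t=1-3: P2@Q0 runs 2, rem=4, I/O yield, promote→Q0. Q0=[P3,P1,P2] Q1=[] Q2=[]
t=3-6: P3@Q0 runs 3, rem=1, quantum used, demote→Q1. Q0=[P1,P2] Q1=[P3] Q2=[]
t=6-7: P1@Q0 runs 1, rem=11, I/O yield, promote→Q0. Q0=[P2,P1] Q1=[P3] Q2=[]
t=7-9: P2@Q0 runs 2, rem=2, I/O yield, promote→Q0. Q0=[P1,P2] Q1=[P3] Q2=[]
t=9-10: P1@Q0 runs 1, rem=10, I/O yield, promote→Q0. Q0=[P2,P1] Q1=[P3] Q2=[]
t=10-12: P2@Q0 runs 2, rem=0, completes. Q0=[P1] Q1=[P3] Q2=[]
t=12-13: P1@Q0 runs 1, rem=9, I/O yield, promote→Q0. Q0=[P1] Q1=[P3] Q2=[]
t=13-14: P1@Q0 runs 1, rem=8, I/O yield, promote→Q0. Q0=[P1] Q1=[P3] Q2=[]
t=14-15: P1@Q0 runs 1, rem=7, I/O yield, promote→Q0. Q0=[P1] Q1=[P3] Q2=[]
t=15-16: P1@Q0 runs 1, rem=6, I/O yield, promote→Q0. Q0=[P1] Q1=[P3] Q2=[]
t=16-17: P1@Q0 runs 1, rem=5, I/O yield, promote→Q0. Q0=[P1] Q1=[P3] Q2=[]
t=17-18: P1@Q0 runs 1, rem=4, I/O yield, promote→Q0. Q0=[P1] Q1=[P3] Q2=[]
t=18-19: P1@Q0 runs 1, rem=3, I/O yield, promote→Q0. Q0=[P1] Q1=[P3] Q2=[]
t=19-20: P1@Q0 runs 1, rem=2, I/O yield, promote→Q0. Q0=[P1] Q1=[P3] Q2=[]
t=20-21: P1@Q0 runs 1, rem=1, I/O yield, promote→Q0. Q0=[P1] Q1=[P3] Q2=[]
t=21-22: P1@Q0 runs 1, rem=0, completes. Q0=[] Q1=[P3] Q2=[]
t=22-23: P3@Q1 runs 1, rem=0, completes. Q0=[] Q1=[] Q2=[]

Answer: 1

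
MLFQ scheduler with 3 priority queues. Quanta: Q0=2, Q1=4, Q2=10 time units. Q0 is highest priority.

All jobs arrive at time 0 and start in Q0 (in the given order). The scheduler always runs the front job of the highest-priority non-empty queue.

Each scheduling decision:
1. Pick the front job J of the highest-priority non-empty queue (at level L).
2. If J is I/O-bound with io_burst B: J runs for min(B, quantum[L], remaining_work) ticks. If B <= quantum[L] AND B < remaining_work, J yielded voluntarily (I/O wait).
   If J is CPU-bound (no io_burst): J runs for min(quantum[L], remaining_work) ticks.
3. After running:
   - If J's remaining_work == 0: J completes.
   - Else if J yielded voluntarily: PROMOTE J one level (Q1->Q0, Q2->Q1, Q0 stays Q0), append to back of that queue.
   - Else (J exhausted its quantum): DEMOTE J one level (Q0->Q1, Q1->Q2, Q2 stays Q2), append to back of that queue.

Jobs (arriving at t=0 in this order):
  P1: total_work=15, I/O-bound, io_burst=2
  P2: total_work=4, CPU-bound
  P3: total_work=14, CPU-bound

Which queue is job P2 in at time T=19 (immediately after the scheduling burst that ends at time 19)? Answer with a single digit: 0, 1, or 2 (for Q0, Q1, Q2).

t=0-2: P1@Q0 runs 2, rem=13, I/O yield, promote→Q0. Q0=[P2,P3,P1] Q1=[] Q2=[]
t=2-4: P2@Q0 runs 2, rem=2, quantum used, demote→Q1. Q0=[P3,P1] Q1=[P2] Q2=[]
t=4-6: P3@Q0 runs 2, rem=12, quantum used, demote→Q1. Q0=[P1] Q1=[P2,P3] Q2=[]
t=6-8: P1@Q0 runs 2, rem=11, I/O yield, promote→Q0. Q0=[P1] Q1=[P2,P3] Q2=[]
t=8-10: P1@Q0 runs 2, rem=9, I/O yield, promote→Q0. Q0=[P1] Q1=[P2,P3] Q2=[]
t=10-12: P1@Q0 runs 2, rem=7, I/O yield, promote→Q0. Q0=[P1] Q1=[P2,P3] Q2=[]
t=12-14: P1@Q0 runs 2, rem=5, I/O yield, promote→Q0. Q0=[P1] Q1=[P2,P3] Q2=[]
t=14-16: P1@Q0 runs 2, rem=3, I/O yield, promote→Q0. Q0=[P1] Q1=[P2,P3] Q2=[]
t=16-18: P1@Q0 runs 2, rem=1, I/O yield, promote→Q0. Q0=[P1] Q1=[P2,P3] Q2=[]
t=18-19: P1@Q0 runs 1, rem=0, completes. Q0=[] Q1=[P2,P3] Q2=[]
t=19-21: P2@Q1 runs 2, rem=0, completes. Q0=[] Q1=[P3] Q2=[]
t=21-25: P3@Q1 runs 4, rem=8, quantum used, demote→Q2. Q0=[] Q1=[] Q2=[P3]
t=25-33: P3@Q2 runs 8, rem=0, completes. Q0=[] Q1=[] Q2=[]

Answer: 1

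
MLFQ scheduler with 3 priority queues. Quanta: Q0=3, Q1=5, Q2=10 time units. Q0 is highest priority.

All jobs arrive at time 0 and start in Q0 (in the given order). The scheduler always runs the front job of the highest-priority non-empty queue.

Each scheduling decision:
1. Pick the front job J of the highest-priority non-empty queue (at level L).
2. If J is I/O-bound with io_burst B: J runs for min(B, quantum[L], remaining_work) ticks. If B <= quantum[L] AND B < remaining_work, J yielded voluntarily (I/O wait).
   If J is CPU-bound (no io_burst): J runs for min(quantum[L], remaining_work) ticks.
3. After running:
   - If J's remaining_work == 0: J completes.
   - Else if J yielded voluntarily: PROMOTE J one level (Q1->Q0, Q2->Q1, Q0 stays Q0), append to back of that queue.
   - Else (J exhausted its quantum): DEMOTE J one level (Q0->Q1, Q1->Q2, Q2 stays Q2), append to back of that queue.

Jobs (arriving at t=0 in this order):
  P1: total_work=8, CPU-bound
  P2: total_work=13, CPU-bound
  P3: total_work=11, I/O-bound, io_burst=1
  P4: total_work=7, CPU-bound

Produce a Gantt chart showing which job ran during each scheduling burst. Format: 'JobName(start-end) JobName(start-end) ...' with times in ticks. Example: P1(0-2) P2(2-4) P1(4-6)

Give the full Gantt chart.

Answer: P1(0-3) P2(3-6) P3(6-7) P4(7-10) P3(10-11) P3(11-12) P3(12-13) P3(13-14) P3(14-15) P3(15-16) P3(16-17) P3(17-18) P3(18-19) P3(19-20) P1(20-25) P2(25-30) P4(30-34) P2(34-39)

Derivation:
t=0-3: P1@Q0 runs 3, rem=5, quantum used, demote→Q1. Q0=[P2,P3,P4] Q1=[P1] Q2=[]
t=3-6: P2@Q0 runs 3, rem=10, quantum used, demote→Q1. Q0=[P3,P4] Q1=[P1,P2] Q2=[]
t=6-7: P3@Q0 runs 1, rem=10, I/O yield, promote→Q0. Q0=[P4,P3] Q1=[P1,P2] Q2=[]
t=7-10: P4@Q0 runs 3, rem=4, quantum used, demote→Q1. Q0=[P3] Q1=[P1,P2,P4] Q2=[]
t=10-11: P3@Q0 runs 1, rem=9, I/O yield, promote→Q0. Q0=[P3] Q1=[P1,P2,P4] Q2=[]
t=11-12: P3@Q0 runs 1, rem=8, I/O yield, promote→Q0. Q0=[P3] Q1=[P1,P2,P4] Q2=[]
t=12-13: P3@Q0 runs 1, rem=7, I/O yield, promote→Q0. Q0=[P3] Q1=[P1,P2,P4] Q2=[]
t=13-14: P3@Q0 runs 1, rem=6, I/O yield, promote→Q0. Q0=[P3] Q1=[P1,P2,P4] Q2=[]
t=14-15: P3@Q0 runs 1, rem=5, I/O yield, promote→Q0. Q0=[P3] Q1=[P1,P2,P4] Q2=[]
t=15-16: P3@Q0 runs 1, rem=4, I/O yield, promote→Q0. Q0=[P3] Q1=[P1,P2,P4] Q2=[]
t=16-17: P3@Q0 runs 1, rem=3, I/O yield, promote→Q0. Q0=[P3] Q1=[P1,P2,P4] Q2=[]
t=17-18: P3@Q0 runs 1, rem=2, I/O yield, promote→Q0. Q0=[P3] Q1=[P1,P2,P4] Q2=[]
t=18-19: P3@Q0 runs 1, rem=1, I/O yield, promote→Q0. Q0=[P3] Q1=[P1,P2,P4] Q2=[]
t=19-20: P3@Q0 runs 1, rem=0, completes. Q0=[] Q1=[P1,P2,P4] Q2=[]
t=20-25: P1@Q1 runs 5, rem=0, completes. Q0=[] Q1=[P2,P4] Q2=[]
t=25-30: P2@Q1 runs 5, rem=5, quantum used, demote→Q2. Q0=[] Q1=[P4] Q2=[P2]
t=30-34: P4@Q1 runs 4, rem=0, completes. Q0=[] Q1=[] Q2=[P2]
t=34-39: P2@Q2 runs 5, rem=0, completes. Q0=[] Q1=[] Q2=[]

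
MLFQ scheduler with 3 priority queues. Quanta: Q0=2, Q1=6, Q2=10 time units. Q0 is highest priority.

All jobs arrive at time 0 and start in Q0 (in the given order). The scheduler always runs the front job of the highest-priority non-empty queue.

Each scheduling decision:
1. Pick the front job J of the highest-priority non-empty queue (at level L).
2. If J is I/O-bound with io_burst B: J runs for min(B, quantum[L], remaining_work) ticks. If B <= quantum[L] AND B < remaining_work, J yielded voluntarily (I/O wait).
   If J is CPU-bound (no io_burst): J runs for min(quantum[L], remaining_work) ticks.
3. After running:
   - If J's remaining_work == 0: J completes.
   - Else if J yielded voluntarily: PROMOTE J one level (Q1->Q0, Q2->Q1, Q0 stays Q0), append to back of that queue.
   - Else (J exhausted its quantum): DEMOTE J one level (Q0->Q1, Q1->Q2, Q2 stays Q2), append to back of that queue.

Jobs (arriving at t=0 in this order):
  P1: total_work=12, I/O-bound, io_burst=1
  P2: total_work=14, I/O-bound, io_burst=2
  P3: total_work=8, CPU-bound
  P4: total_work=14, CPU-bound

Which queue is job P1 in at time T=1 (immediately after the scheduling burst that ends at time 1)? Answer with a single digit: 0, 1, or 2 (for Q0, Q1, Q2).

t=0-1: P1@Q0 runs 1, rem=11, I/O yield, promote→Q0. Q0=[P2,P3,P4,P1] Q1=[] Q2=[]
t=1-3: P2@Q0 runs 2, rem=12, I/O yield, promote→Q0. Q0=[P3,P4,P1,P2] Q1=[] Q2=[]
t=3-5: P3@Q0 runs 2, rem=6, quantum used, demote→Q1. Q0=[P4,P1,P2] Q1=[P3] Q2=[]
t=5-7: P4@Q0 runs 2, rem=12, quantum used, demote→Q1. Q0=[P1,P2] Q1=[P3,P4] Q2=[]
t=7-8: P1@Q0 runs 1, rem=10, I/O yield, promote→Q0. Q0=[P2,P1] Q1=[P3,P4] Q2=[]
t=8-10: P2@Q0 runs 2, rem=10, I/O yield, promote→Q0. Q0=[P1,P2] Q1=[P3,P4] Q2=[]
t=10-11: P1@Q0 runs 1, rem=9, I/O yield, promote→Q0. Q0=[P2,P1] Q1=[P3,P4] Q2=[]
t=11-13: P2@Q0 runs 2, rem=8, I/O yield, promote→Q0. Q0=[P1,P2] Q1=[P3,P4] Q2=[]
t=13-14: P1@Q0 runs 1, rem=8, I/O yield, promote→Q0. Q0=[P2,P1] Q1=[P3,P4] Q2=[]
t=14-16: P2@Q0 runs 2, rem=6, I/O yield, promote→Q0. Q0=[P1,P2] Q1=[P3,P4] Q2=[]
t=16-17: P1@Q0 runs 1, rem=7, I/O yield, promote→Q0. Q0=[P2,P1] Q1=[P3,P4] Q2=[]
t=17-19: P2@Q0 runs 2, rem=4, I/O yield, promote→Q0. Q0=[P1,P2] Q1=[P3,P4] Q2=[]
t=19-20: P1@Q0 runs 1, rem=6, I/O yield, promote→Q0. Q0=[P2,P1] Q1=[P3,P4] Q2=[]
t=20-22: P2@Q0 runs 2, rem=2, I/O yield, promote→Q0. Q0=[P1,P2] Q1=[P3,P4] Q2=[]
t=22-23: P1@Q0 runs 1, rem=5, I/O yield, promote→Q0. Q0=[P2,P1] Q1=[P3,P4] Q2=[]
t=23-25: P2@Q0 runs 2, rem=0, completes. Q0=[P1] Q1=[P3,P4] Q2=[]
t=25-26: P1@Q0 runs 1, rem=4, I/O yield, promote→Q0. Q0=[P1] Q1=[P3,P4] Q2=[]
t=26-27: P1@Q0 runs 1, rem=3, I/O yield, promote→Q0. Q0=[P1] Q1=[P3,P4] Q2=[]
t=27-28: P1@Q0 runs 1, rem=2, I/O yield, promote→Q0. Q0=[P1] Q1=[P3,P4] Q2=[]
t=28-29: P1@Q0 runs 1, rem=1, I/O yield, promote→Q0. Q0=[P1] Q1=[P3,P4] Q2=[]
t=29-30: P1@Q0 runs 1, rem=0, completes. Q0=[] Q1=[P3,P4] Q2=[]
t=30-36: P3@Q1 runs 6, rem=0, completes. Q0=[] Q1=[P4] Q2=[]
t=36-42: P4@Q1 runs 6, rem=6, quantum used, demote→Q2. Q0=[] Q1=[] Q2=[P4]
t=42-48: P4@Q2 runs 6, rem=0, completes. Q0=[] Q1=[] Q2=[]

Answer: 0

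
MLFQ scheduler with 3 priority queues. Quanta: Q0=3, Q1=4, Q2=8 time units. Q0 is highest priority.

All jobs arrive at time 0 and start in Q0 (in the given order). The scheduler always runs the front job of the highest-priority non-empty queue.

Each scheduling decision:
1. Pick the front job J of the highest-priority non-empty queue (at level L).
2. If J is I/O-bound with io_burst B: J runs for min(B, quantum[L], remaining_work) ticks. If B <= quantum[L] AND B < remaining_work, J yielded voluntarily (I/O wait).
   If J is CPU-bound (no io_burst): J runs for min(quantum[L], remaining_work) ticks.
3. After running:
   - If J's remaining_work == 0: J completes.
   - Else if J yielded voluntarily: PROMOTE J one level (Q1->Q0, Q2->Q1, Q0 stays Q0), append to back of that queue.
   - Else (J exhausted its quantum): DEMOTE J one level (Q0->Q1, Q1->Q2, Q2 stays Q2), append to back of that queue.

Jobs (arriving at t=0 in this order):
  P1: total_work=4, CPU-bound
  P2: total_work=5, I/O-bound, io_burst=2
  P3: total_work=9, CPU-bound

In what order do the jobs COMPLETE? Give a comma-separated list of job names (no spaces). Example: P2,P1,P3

t=0-3: P1@Q0 runs 3, rem=1, quantum used, demote→Q1. Q0=[P2,P3] Q1=[P1] Q2=[]
t=3-5: P2@Q0 runs 2, rem=3, I/O yield, promote→Q0. Q0=[P3,P2] Q1=[P1] Q2=[]
t=5-8: P3@Q0 runs 3, rem=6, quantum used, demote→Q1. Q0=[P2] Q1=[P1,P3] Q2=[]
t=8-10: P2@Q0 runs 2, rem=1, I/O yield, promote→Q0. Q0=[P2] Q1=[P1,P3] Q2=[]
t=10-11: P2@Q0 runs 1, rem=0, completes. Q0=[] Q1=[P1,P3] Q2=[]
t=11-12: P1@Q1 runs 1, rem=0, completes. Q0=[] Q1=[P3] Q2=[]
t=12-16: P3@Q1 runs 4, rem=2, quantum used, demote→Q2. Q0=[] Q1=[] Q2=[P3]
t=16-18: P3@Q2 runs 2, rem=0, completes. Q0=[] Q1=[] Q2=[]

Answer: P2,P1,P3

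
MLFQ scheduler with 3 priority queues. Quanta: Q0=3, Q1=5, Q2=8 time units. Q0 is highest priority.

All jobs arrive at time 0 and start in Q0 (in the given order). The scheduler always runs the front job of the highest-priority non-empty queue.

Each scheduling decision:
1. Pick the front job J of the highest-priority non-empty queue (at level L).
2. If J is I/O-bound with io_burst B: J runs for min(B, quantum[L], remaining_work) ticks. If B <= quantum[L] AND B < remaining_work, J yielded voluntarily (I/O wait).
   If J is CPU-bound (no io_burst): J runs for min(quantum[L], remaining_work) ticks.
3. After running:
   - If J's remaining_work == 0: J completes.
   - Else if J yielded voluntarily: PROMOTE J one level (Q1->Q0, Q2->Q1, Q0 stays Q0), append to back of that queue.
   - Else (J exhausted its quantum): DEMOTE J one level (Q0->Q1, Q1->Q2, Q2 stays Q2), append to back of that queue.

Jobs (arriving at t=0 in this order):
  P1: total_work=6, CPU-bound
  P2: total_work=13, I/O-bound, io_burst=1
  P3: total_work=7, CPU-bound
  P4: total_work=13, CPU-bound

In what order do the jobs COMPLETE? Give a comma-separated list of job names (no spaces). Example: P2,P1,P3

Answer: P2,P1,P3,P4

Derivation:
t=0-3: P1@Q0 runs 3, rem=3, quantum used, demote→Q1. Q0=[P2,P3,P4] Q1=[P1] Q2=[]
t=3-4: P2@Q0 runs 1, rem=12, I/O yield, promote→Q0. Q0=[P3,P4,P2] Q1=[P1] Q2=[]
t=4-7: P3@Q0 runs 3, rem=4, quantum used, demote→Q1. Q0=[P4,P2] Q1=[P1,P3] Q2=[]
t=7-10: P4@Q0 runs 3, rem=10, quantum used, demote→Q1. Q0=[P2] Q1=[P1,P3,P4] Q2=[]
t=10-11: P2@Q0 runs 1, rem=11, I/O yield, promote→Q0. Q0=[P2] Q1=[P1,P3,P4] Q2=[]
t=11-12: P2@Q0 runs 1, rem=10, I/O yield, promote→Q0. Q0=[P2] Q1=[P1,P3,P4] Q2=[]
t=12-13: P2@Q0 runs 1, rem=9, I/O yield, promote→Q0. Q0=[P2] Q1=[P1,P3,P4] Q2=[]
t=13-14: P2@Q0 runs 1, rem=8, I/O yield, promote→Q0. Q0=[P2] Q1=[P1,P3,P4] Q2=[]
t=14-15: P2@Q0 runs 1, rem=7, I/O yield, promote→Q0. Q0=[P2] Q1=[P1,P3,P4] Q2=[]
t=15-16: P2@Q0 runs 1, rem=6, I/O yield, promote→Q0. Q0=[P2] Q1=[P1,P3,P4] Q2=[]
t=16-17: P2@Q0 runs 1, rem=5, I/O yield, promote→Q0. Q0=[P2] Q1=[P1,P3,P4] Q2=[]
t=17-18: P2@Q0 runs 1, rem=4, I/O yield, promote→Q0. Q0=[P2] Q1=[P1,P3,P4] Q2=[]
t=18-19: P2@Q0 runs 1, rem=3, I/O yield, promote→Q0. Q0=[P2] Q1=[P1,P3,P4] Q2=[]
t=19-20: P2@Q0 runs 1, rem=2, I/O yield, promote→Q0. Q0=[P2] Q1=[P1,P3,P4] Q2=[]
t=20-21: P2@Q0 runs 1, rem=1, I/O yield, promote→Q0. Q0=[P2] Q1=[P1,P3,P4] Q2=[]
t=21-22: P2@Q0 runs 1, rem=0, completes. Q0=[] Q1=[P1,P3,P4] Q2=[]
t=22-25: P1@Q1 runs 3, rem=0, completes. Q0=[] Q1=[P3,P4] Q2=[]
t=25-29: P3@Q1 runs 4, rem=0, completes. Q0=[] Q1=[P4] Q2=[]
t=29-34: P4@Q1 runs 5, rem=5, quantum used, demote→Q2. Q0=[] Q1=[] Q2=[P4]
t=34-39: P4@Q2 runs 5, rem=0, completes. Q0=[] Q1=[] Q2=[]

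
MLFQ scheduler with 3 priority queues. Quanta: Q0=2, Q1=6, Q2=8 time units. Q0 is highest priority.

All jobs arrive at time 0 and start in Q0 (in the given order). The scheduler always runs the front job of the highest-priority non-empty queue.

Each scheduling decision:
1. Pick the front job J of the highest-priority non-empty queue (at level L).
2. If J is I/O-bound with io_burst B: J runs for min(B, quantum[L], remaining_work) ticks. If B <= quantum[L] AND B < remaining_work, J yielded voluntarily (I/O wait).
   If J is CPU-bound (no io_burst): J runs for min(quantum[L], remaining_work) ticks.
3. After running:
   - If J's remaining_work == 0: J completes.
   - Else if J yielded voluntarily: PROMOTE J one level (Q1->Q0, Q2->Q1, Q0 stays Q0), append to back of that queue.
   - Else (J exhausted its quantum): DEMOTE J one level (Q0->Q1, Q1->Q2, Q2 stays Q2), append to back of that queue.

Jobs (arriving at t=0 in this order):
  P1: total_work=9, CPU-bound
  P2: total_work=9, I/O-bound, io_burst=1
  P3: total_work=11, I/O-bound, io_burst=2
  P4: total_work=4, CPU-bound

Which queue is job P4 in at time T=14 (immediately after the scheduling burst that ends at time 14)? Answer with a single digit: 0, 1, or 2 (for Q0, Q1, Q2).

Answer: 1

Derivation:
t=0-2: P1@Q0 runs 2, rem=7, quantum used, demote→Q1. Q0=[P2,P3,P4] Q1=[P1] Q2=[]
t=2-3: P2@Q0 runs 1, rem=8, I/O yield, promote→Q0. Q0=[P3,P4,P2] Q1=[P1] Q2=[]
t=3-5: P3@Q0 runs 2, rem=9, I/O yield, promote→Q0. Q0=[P4,P2,P3] Q1=[P1] Q2=[]
t=5-7: P4@Q0 runs 2, rem=2, quantum used, demote→Q1. Q0=[P2,P3] Q1=[P1,P4] Q2=[]
t=7-8: P2@Q0 runs 1, rem=7, I/O yield, promote→Q0. Q0=[P3,P2] Q1=[P1,P4] Q2=[]
t=8-10: P3@Q0 runs 2, rem=7, I/O yield, promote→Q0. Q0=[P2,P3] Q1=[P1,P4] Q2=[]
t=10-11: P2@Q0 runs 1, rem=6, I/O yield, promote→Q0. Q0=[P3,P2] Q1=[P1,P4] Q2=[]
t=11-13: P3@Q0 runs 2, rem=5, I/O yield, promote→Q0. Q0=[P2,P3] Q1=[P1,P4] Q2=[]
t=13-14: P2@Q0 runs 1, rem=5, I/O yield, promote→Q0. Q0=[P3,P2] Q1=[P1,P4] Q2=[]
t=14-16: P3@Q0 runs 2, rem=3, I/O yield, promote→Q0. Q0=[P2,P3] Q1=[P1,P4] Q2=[]
t=16-17: P2@Q0 runs 1, rem=4, I/O yield, promote→Q0. Q0=[P3,P2] Q1=[P1,P4] Q2=[]
t=17-19: P3@Q0 runs 2, rem=1, I/O yield, promote→Q0. Q0=[P2,P3] Q1=[P1,P4] Q2=[]
t=19-20: P2@Q0 runs 1, rem=3, I/O yield, promote→Q0. Q0=[P3,P2] Q1=[P1,P4] Q2=[]
t=20-21: P3@Q0 runs 1, rem=0, completes. Q0=[P2] Q1=[P1,P4] Q2=[]
t=21-22: P2@Q0 runs 1, rem=2, I/O yield, promote→Q0. Q0=[P2] Q1=[P1,P4] Q2=[]
t=22-23: P2@Q0 runs 1, rem=1, I/O yield, promote→Q0. Q0=[P2] Q1=[P1,P4] Q2=[]
t=23-24: P2@Q0 runs 1, rem=0, completes. Q0=[] Q1=[P1,P4] Q2=[]
t=24-30: P1@Q1 runs 6, rem=1, quantum used, demote→Q2. Q0=[] Q1=[P4] Q2=[P1]
t=30-32: P4@Q1 runs 2, rem=0, completes. Q0=[] Q1=[] Q2=[P1]
t=32-33: P1@Q2 runs 1, rem=0, completes. Q0=[] Q1=[] Q2=[]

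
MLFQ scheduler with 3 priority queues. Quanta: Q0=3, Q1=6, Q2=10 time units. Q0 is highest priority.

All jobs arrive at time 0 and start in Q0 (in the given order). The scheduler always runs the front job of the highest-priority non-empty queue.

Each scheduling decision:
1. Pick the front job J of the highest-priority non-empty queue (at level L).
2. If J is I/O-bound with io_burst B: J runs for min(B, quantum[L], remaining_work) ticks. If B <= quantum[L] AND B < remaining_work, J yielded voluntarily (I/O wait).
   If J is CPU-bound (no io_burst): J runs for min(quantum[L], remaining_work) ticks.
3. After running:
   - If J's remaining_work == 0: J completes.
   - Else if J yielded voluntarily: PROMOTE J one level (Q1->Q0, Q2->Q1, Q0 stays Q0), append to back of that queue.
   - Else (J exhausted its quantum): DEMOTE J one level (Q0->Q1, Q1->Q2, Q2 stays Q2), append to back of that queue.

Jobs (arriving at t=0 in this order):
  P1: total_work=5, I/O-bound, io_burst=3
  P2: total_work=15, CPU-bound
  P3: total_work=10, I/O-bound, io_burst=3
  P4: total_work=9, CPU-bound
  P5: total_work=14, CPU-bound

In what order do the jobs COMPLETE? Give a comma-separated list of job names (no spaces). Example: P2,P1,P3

t=0-3: P1@Q0 runs 3, rem=2, I/O yield, promote→Q0. Q0=[P2,P3,P4,P5,P1] Q1=[] Q2=[]
t=3-6: P2@Q0 runs 3, rem=12, quantum used, demote→Q1. Q0=[P3,P4,P5,P1] Q1=[P2] Q2=[]
t=6-9: P3@Q0 runs 3, rem=7, I/O yield, promote→Q0. Q0=[P4,P5,P1,P3] Q1=[P2] Q2=[]
t=9-12: P4@Q0 runs 3, rem=6, quantum used, demote→Q1. Q0=[P5,P1,P3] Q1=[P2,P4] Q2=[]
t=12-15: P5@Q0 runs 3, rem=11, quantum used, demote→Q1. Q0=[P1,P3] Q1=[P2,P4,P5] Q2=[]
t=15-17: P1@Q0 runs 2, rem=0, completes. Q0=[P3] Q1=[P2,P4,P5] Q2=[]
t=17-20: P3@Q0 runs 3, rem=4, I/O yield, promote→Q0. Q0=[P3] Q1=[P2,P4,P5] Q2=[]
t=20-23: P3@Q0 runs 3, rem=1, I/O yield, promote→Q0. Q0=[P3] Q1=[P2,P4,P5] Q2=[]
t=23-24: P3@Q0 runs 1, rem=0, completes. Q0=[] Q1=[P2,P4,P5] Q2=[]
t=24-30: P2@Q1 runs 6, rem=6, quantum used, demote→Q2. Q0=[] Q1=[P4,P5] Q2=[P2]
t=30-36: P4@Q1 runs 6, rem=0, completes. Q0=[] Q1=[P5] Q2=[P2]
t=36-42: P5@Q1 runs 6, rem=5, quantum used, demote→Q2. Q0=[] Q1=[] Q2=[P2,P5]
t=42-48: P2@Q2 runs 6, rem=0, completes. Q0=[] Q1=[] Q2=[P5]
t=48-53: P5@Q2 runs 5, rem=0, completes. Q0=[] Q1=[] Q2=[]

Answer: P1,P3,P4,P2,P5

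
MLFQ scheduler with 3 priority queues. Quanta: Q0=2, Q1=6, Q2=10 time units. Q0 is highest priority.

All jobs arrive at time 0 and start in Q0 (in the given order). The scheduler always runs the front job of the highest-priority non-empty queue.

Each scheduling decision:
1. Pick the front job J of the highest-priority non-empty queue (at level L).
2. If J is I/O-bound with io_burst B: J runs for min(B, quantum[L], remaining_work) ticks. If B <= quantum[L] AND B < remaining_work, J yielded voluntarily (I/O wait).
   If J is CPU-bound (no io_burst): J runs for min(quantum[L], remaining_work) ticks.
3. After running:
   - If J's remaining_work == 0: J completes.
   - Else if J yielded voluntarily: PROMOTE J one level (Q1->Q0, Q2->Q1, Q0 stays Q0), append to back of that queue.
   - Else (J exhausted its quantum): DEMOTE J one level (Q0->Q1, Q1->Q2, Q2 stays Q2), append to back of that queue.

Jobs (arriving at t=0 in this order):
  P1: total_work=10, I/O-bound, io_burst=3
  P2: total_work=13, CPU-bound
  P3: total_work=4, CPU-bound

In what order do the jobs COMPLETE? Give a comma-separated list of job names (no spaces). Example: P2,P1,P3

Answer: P3,P1,P2

Derivation:
t=0-2: P1@Q0 runs 2, rem=8, quantum used, demote→Q1. Q0=[P2,P3] Q1=[P1] Q2=[]
t=2-4: P2@Q0 runs 2, rem=11, quantum used, demote→Q1. Q0=[P3] Q1=[P1,P2] Q2=[]
t=4-6: P3@Q0 runs 2, rem=2, quantum used, demote→Q1. Q0=[] Q1=[P1,P2,P3] Q2=[]
t=6-9: P1@Q1 runs 3, rem=5, I/O yield, promote→Q0. Q0=[P1] Q1=[P2,P3] Q2=[]
t=9-11: P1@Q0 runs 2, rem=3, quantum used, demote→Q1. Q0=[] Q1=[P2,P3,P1] Q2=[]
t=11-17: P2@Q1 runs 6, rem=5, quantum used, demote→Q2. Q0=[] Q1=[P3,P1] Q2=[P2]
t=17-19: P3@Q1 runs 2, rem=0, completes. Q0=[] Q1=[P1] Q2=[P2]
t=19-22: P1@Q1 runs 3, rem=0, completes. Q0=[] Q1=[] Q2=[P2]
t=22-27: P2@Q2 runs 5, rem=0, completes. Q0=[] Q1=[] Q2=[]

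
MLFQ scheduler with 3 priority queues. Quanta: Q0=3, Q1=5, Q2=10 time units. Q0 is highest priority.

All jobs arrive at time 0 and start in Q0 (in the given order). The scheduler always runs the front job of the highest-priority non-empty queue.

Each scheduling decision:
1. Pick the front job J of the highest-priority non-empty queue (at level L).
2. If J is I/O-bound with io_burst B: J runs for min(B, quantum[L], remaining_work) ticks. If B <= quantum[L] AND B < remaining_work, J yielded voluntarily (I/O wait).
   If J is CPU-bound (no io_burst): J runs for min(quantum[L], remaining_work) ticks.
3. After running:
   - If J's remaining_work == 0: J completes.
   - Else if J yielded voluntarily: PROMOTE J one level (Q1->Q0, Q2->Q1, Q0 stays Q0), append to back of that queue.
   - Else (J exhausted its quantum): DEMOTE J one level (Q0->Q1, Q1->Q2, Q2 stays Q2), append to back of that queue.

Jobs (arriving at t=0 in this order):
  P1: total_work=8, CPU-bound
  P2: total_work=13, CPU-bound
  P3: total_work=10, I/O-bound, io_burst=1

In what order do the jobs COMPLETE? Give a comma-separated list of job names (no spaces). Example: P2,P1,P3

t=0-3: P1@Q0 runs 3, rem=5, quantum used, demote→Q1. Q0=[P2,P3] Q1=[P1] Q2=[]
t=3-6: P2@Q0 runs 3, rem=10, quantum used, demote→Q1. Q0=[P3] Q1=[P1,P2] Q2=[]
t=6-7: P3@Q0 runs 1, rem=9, I/O yield, promote→Q0. Q0=[P3] Q1=[P1,P2] Q2=[]
t=7-8: P3@Q0 runs 1, rem=8, I/O yield, promote→Q0. Q0=[P3] Q1=[P1,P2] Q2=[]
t=8-9: P3@Q0 runs 1, rem=7, I/O yield, promote→Q0. Q0=[P3] Q1=[P1,P2] Q2=[]
t=9-10: P3@Q0 runs 1, rem=6, I/O yield, promote→Q0. Q0=[P3] Q1=[P1,P2] Q2=[]
t=10-11: P3@Q0 runs 1, rem=5, I/O yield, promote→Q0. Q0=[P3] Q1=[P1,P2] Q2=[]
t=11-12: P3@Q0 runs 1, rem=4, I/O yield, promote→Q0. Q0=[P3] Q1=[P1,P2] Q2=[]
t=12-13: P3@Q0 runs 1, rem=3, I/O yield, promote→Q0. Q0=[P3] Q1=[P1,P2] Q2=[]
t=13-14: P3@Q0 runs 1, rem=2, I/O yield, promote→Q0. Q0=[P3] Q1=[P1,P2] Q2=[]
t=14-15: P3@Q0 runs 1, rem=1, I/O yield, promote→Q0. Q0=[P3] Q1=[P1,P2] Q2=[]
t=15-16: P3@Q0 runs 1, rem=0, completes. Q0=[] Q1=[P1,P2] Q2=[]
t=16-21: P1@Q1 runs 5, rem=0, completes. Q0=[] Q1=[P2] Q2=[]
t=21-26: P2@Q1 runs 5, rem=5, quantum used, demote→Q2. Q0=[] Q1=[] Q2=[P2]
t=26-31: P2@Q2 runs 5, rem=0, completes. Q0=[] Q1=[] Q2=[]

Answer: P3,P1,P2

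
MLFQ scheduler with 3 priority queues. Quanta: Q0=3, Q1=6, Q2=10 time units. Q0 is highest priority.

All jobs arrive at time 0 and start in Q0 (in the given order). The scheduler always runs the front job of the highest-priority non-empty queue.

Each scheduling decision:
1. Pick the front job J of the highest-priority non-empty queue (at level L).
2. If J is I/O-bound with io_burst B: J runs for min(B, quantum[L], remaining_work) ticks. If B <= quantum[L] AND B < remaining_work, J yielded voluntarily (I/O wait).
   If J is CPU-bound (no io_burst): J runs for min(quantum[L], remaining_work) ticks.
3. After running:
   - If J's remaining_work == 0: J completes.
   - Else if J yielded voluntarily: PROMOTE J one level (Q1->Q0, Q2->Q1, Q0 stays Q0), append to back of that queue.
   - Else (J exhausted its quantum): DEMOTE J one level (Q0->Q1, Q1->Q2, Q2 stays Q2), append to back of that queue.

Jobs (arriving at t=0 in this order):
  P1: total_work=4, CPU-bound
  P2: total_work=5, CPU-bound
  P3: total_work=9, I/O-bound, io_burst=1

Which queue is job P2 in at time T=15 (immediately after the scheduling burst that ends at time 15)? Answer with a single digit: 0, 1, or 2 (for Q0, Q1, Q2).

t=0-3: P1@Q0 runs 3, rem=1, quantum used, demote→Q1. Q0=[P2,P3] Q1=[P1] Q2=[]
t=3-6: P2@Q0 runs 3, rem=2, quantum used, demote→Q1. Q0=[P3] Q1=[P1,P2] Q2=[]
t=6-7: P3@Q0 runs 1, rem=8, I/O yield, promote→Q0. Q0=[P3] Q1=[P1,P2] Q2=[]
t=7-8: P3@Q0 runs 1, rem=7, I/O yield, promote→Q0. Q0=[P3] Q1=[P1,P2] Q2=[]
t=8-9: P3@Q0 runs 1, rem=6, I/O yield, promote→Q0. Q0=[P3] Q1=[P1,P2] Q2=[]
t=9-10: P3@Q0 runs 1, rem=5, I/O yield, promote→Q0. Q0=[P3] Q1=[P1,P2] Q2=[]
t=10-11: P3@Q0 runs 1, rem=4, I/O yield, promote→Q0. Q0=[P3] Q1=[P1,P2] Q2=[]
t=11-12: P3@Q0 runs 1, rem=3, I/O yield, promote→Q0. Q0=[P3] Q1=[P1,P2] Q2=[]
t=12-13: P3@Q0 runs 1, rem=2, I/O yield, promote→Q0. Q0=[P3] Q1=[P1,P2] Q2=[]
t=13-14: P3@Q0 runs 1, rem=1, I/O yield, promote→Q0. Q0=[P3] Q1=[P1,P2] Q2=[]
t=14-15: P3@Q0 runs 1, rem=0, completes. Q0=[] Q1=[P1,P2] Q2=[]
t=15-16: P1@Q1 runs 1, rem=0, completes. Q0=[] Q1=[P2] Q2=[]
t=16-18: P2@Q1 runs 2, rem=0, completes. Q0=[] Q1=[] Q2=[]

Answer: 1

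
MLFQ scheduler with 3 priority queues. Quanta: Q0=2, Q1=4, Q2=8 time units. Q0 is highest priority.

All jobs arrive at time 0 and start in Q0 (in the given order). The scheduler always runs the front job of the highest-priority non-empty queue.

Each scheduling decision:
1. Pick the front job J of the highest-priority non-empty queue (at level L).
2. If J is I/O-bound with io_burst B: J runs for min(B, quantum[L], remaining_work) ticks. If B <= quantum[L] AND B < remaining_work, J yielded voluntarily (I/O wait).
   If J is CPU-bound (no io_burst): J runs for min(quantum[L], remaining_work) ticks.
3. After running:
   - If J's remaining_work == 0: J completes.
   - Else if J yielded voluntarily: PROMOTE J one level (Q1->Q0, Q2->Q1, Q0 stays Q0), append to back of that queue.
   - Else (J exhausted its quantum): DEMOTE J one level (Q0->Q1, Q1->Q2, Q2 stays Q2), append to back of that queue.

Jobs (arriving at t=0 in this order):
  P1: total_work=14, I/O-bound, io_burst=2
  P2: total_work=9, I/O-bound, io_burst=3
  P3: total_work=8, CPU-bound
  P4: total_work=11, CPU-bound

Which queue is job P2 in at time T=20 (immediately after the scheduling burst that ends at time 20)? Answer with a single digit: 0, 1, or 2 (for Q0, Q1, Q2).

Answer: 1

Derivation:
t=0-2: P1@Q0 runs 2, rem=12, I/O yield, promote→Q0. Q0=[P2,P3,P4,P1] Q1=[] Q2=[]
t=2-4: P2@Q0 runs 2, rem=7, quantum used, demote→Q1. Q0=[P3,P4,P1] Q1=[P2] Q2=[]
t=4-6: P3@Q0 runs 2, rem=6, quantum used, demote→Q1. Q0=[P4,P1] Q1=[P2,P3] Q2=[]
t=6-8: P4@Q0 runs 2, rem=9, quantum used, demote→Q1. Q0=[P1] Q1=[P2,P3,P4] Q2=[]
t=8-10: P1@Q0 runs 2, rem=10, I/O yield, promote→Q0. Q0=[P1] Q1=[P2,P3,P4] Q2=[]
t=10-12: P1@Q0 runs 2, rem=8, I/O yield, promote→Q0. Q0=[P1] Q1=[P2,P3,P4] Q2=[]
t=12-14: P1@Q0 runs 2, rem=6, I/O yield, promote→Q0. Q0=[P1] Q1=[P2,P3,P4] Q2=[]
t=14-16: P1@Q0 runs 2, rem=4, I/O yield, promote→Q0. Q0=[P1] Q1=[P2,P3,P4] Q2=[]
t=16-18: P1@Q0 runs 2, rem=2, I/O yield, promote→Q0. Q0=[P1] Q1=[P2,P3,P4] Q2=[]
t=18-20: P1@Q0 runs 2, rem=0, completes. Q0=[] Q1=[P2,P3,P4] Q2=[]
t=20-23: P2@Q1 runs 3, rem=4, I/O yield, promote→Q0. Q0=[P2] Q1=[P3,P4] Q2=[]
t=23-25: P2@Q0 runs 2, rem=2, quantum used, demote→Q1. Q0=[] Q1=[P3,P4,P2] Q2=[]
t=25-29: P3@Q1 runs 4, rem=2, quantum used, demote→Q2. Q0=[] Q1=[P4,P2] Q2=[P3]
t=29-33: P4@Q1 runs 4, rem=5, quantum used, demote→Q2. Q0=[] Q1=[P2] Q2=[P3,P4]
t=33-35: P2@Q1 runs 2, rem=0, completes. Q0=[] Q1=[] Q2=[P3,P4]
t=35-37: P3@Q2 runs 2, rem=0, completes. Q0=[] Q1=[] Q2=[P4]
t=37-42: P4@Q2 runs 5, rem=0, completes. Q0=[] Q1=[] Q2=[]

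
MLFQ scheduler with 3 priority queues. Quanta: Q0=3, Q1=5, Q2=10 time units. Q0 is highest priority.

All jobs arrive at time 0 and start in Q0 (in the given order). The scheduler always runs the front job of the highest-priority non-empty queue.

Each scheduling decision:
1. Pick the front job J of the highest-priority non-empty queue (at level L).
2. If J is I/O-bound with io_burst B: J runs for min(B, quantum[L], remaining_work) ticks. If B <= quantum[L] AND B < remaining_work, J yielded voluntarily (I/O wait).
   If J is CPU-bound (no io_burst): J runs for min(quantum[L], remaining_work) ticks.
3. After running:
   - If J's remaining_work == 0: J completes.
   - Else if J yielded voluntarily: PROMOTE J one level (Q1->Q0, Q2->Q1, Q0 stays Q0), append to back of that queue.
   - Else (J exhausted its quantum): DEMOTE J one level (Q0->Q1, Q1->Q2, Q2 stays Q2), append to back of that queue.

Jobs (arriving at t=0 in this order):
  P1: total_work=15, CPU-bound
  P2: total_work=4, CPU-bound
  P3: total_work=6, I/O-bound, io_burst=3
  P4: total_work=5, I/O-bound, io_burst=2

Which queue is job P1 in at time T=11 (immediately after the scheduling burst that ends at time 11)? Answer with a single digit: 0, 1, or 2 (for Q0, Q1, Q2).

Answer: 1

Derivation:
t=0-3: P1@Q0 runs 3, rem=12, quantum used, demote→Q1. Q0=[P2,P3,P4] Q1=[P1] Q2=[]
t=3-6: P2@Q0 runs 3, rem=1, quantum used, demote→Q1. Q0=[P3,P4] Q1=[P1,P2] Q2=[]
t=6-9: P3@Q0 runs 3, rem=3, I/O yield, promote→Q0. Q0=[P4,P3] Q1=[P1,P2] Q2=[]
t=9-11: P4@Q0 runs 2, rem=3, I/O yield, promote→Q0. Q0=[P3,P4] Q1=[P1,P2] Q2=[]
t=11-14: P3@Q0 runs 3, rem=0, completes. Q0=[P4] Q1=[P1,P2] Q2=[]
t=14-16: P4@Q0 runs 2, rem=1, I/O yield, promote→Q0. Q0=[P4] Q1=[P1,P2] Q2=[]
t=16-17: P4@Q0 runs 1, rem=0, completes. Q0=[] Q1=[P1,P2] Q2=[]
t=17-22: P1@Q1 runs 5, rem=7, quantum used, demote→Q2. Q0=[] Q1=[P2] Q2=[P1]
t=22-23: P2@Q1 runs 1, rem=0, completes. Q0=[] Q1=[] Q2=[P1]
t=23-30: P1@Q2 runs 7, rem=0, completes. Q0=[] Q1=[] Q2=[]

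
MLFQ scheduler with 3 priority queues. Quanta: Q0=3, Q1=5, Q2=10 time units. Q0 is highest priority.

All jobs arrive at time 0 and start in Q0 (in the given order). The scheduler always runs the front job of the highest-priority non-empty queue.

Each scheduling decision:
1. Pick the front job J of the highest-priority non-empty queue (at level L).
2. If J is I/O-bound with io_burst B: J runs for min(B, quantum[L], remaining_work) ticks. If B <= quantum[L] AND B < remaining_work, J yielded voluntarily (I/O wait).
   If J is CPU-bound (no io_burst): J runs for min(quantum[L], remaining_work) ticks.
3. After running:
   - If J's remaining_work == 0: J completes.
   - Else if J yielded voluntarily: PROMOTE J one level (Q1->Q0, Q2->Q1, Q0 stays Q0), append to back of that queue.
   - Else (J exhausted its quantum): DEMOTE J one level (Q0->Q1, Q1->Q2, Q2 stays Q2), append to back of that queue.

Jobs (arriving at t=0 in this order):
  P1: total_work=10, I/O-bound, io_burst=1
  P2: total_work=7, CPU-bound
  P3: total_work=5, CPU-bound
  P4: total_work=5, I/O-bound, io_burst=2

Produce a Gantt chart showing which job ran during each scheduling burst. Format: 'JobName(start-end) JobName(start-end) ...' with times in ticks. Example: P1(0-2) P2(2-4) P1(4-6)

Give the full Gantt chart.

Answer: P1(0-1) P2(1-4) P3(4-7) P4(7-9) P1(9-10) P4(10-12) P1(12-13) P4(13-14) P1(14-15) P1(15-16) P1(16-17) P1(17-18) P1(18-19) P1(19-20) P1(20-21) P2(21-25) P3(25-27)

Derivation:
t=0-1: P1@Q0 runs 1, rem=9, I/O yield, promote→Q0. Q0=[P2,P3,P4,P1] Q1=[] Q2=[]
t=1-4: P2@Q0 runs 3, rem=4, quantum used, demote→Q1. Q0=[P3,P4,P1] Q1=[P2] Q2=[]
t=4-7: P3@Q0 runs 3, rem=2, quantum used, demote→Q1. Q0=[P4,P1] Q1=[P2,P3] Q2=[]
t=7-9: P4@Q0 runs 2, rem=3, I/O yield, promote→Q0. Q0=[P1,P4] Q1=[P2,P3] Q2=[]
t=9-10: P1@Q0 runs 1, rem=8, I/O yield, promote→Q0. Q0=[P4,P1] Q1=[P2,P3] Q2=[]
t=10-12: P4@Q0 runs 2, rem=1, I/O yield, promote→Q0. Q0=[P1,P4] Q1=[P2,P3] Q2=[]
t=12-13: P1@Q0 runs 1, rem=7, I/O yield, promote→Q0. Q0=[P4,P1] Q1=[P2,P3] Q2=[]
t=13-14: P4@Q0 runs 1, rem=0, completes. Q0=[P1] Q1=[P2,P3] Q2=[]
t=14-15: P1@Q0 runs 1, rem=6, I/O yield, promote→Q0. Q0=[P1] Q1=[P2,P3] Q2=[]
t=15-16: P1@Q0 runs 1, rem=5, I/O yield, promote→Q0. Q0=[P1] Q1=[P2,P3] Q2=[]
t=16-17: P1@Q0 runs 1, rem=4, I/O yield, promote→Q0. Q0=[P1] Q1=[P2,P3] Q2=[]
t=17-18: P1@Q0 runs 1, rem=3, I/O yield, promote→Q0. Q0=[P1] Q1=[P2,P3] Q2=[]
t=18-19: P1@Q0 runs 1, rem=2, I/O yield, promote→Q0. Q0=[P1] Q1=[P2,P3] Q2=[]
t=19-20: P1@Q0 runs 1, rem=1, I/O yield, promote→Q0. Q0=[P1] Q1=[P2,P3] Q2=[]
t=20-21: P1@Q0 runs 1, rem=0, completes. Q0=[] Q1=[P2,P3] Q2=[]
t=21-25: P2@Q1 runs 4, rem=0, completes. Q0=[] Q1=[P3] Q2=[]
t=25-27: P3@Q1 runs 2, rem=0, completes. Q0=[] Q1=[] Q2=[]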